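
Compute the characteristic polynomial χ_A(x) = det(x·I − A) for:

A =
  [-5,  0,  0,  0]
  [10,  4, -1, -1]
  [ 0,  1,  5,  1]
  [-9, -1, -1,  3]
x^4 - 7*x^3 - 12*x^2 + 176*x - 320

Expanding det(x·I − A) (e.g. by cofactor expansion or by noting that A is similar to its Jordan form J, which has the same characteristic polynomial as A) gives
  χ_A(x) = x^4 - 7*x^3 - 12*x^2 + 176*x - 320
which factors as (x - 4)^3*(x + 5). The eigenvalues (with algebraic multiplicities) are λ = -5 with multiplicity 1, λ = 4 with multiplicity 3.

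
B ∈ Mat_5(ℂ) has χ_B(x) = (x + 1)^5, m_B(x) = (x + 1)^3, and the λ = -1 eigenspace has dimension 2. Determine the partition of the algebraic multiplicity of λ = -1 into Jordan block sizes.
Block sizes for λ = -1: [3, 2]

Step 1 — from the characteristic polynomial, algebraic multiplicity of λ = -1 is 5. From dim ker(B − (-1)·I) = 2, there are exactly 2 Jordan blocks for λ = -1.
Step 2 — from the minimal polynomial, the factor (x + 1)^3 tells us the largest block for λ = -1 has size 3.
Step 3 — with total size 5, 2 blocks, and largest block 3, the block sizes (in nonincreasing order) are [3, 2].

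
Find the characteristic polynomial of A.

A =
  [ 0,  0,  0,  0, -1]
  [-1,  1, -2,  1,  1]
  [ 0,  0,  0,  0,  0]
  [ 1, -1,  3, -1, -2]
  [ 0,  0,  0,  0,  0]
x^5

Expanding det(x·I − A) (e.g. by cofactor expansion or by noting that A is similar to its Jordan form J, which has the same characteristic polynomial as A) gives
  χ_A(x) = x^5
which factors as x^5. The eigenvalues (with algebraic multiplicities) are λ = 0 with multiplicity 5.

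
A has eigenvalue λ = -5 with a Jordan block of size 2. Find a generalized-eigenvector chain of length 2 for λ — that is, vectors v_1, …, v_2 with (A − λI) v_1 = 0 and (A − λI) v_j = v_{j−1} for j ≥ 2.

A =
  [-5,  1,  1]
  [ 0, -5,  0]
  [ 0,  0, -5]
A Jordan chain for λ = -5 of length 2:
v_1 = (1, 0, 0)ᵀ
v_2 = (0, 1, 0)ᵀ

Let N = A − (-5)·I. We want v_2 with N^2 v_2 = 0 but N^1 v_2 ≠ 0; then v_{j-1} := N · v_j for j = 2, …, 2.

Pick v_2 = (0, 1, 0)ᵀ.
Then v_1 = N · v_2 = (1, 0, 0)ᵀ.

Sanity check: (A − (-5)·I) v_1 = (0, 0, 0)ᵀ = 0. ✓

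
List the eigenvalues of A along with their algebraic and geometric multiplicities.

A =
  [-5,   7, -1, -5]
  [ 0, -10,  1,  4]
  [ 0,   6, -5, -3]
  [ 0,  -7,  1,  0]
λ = -5: alg = 4, geom = 2

Step 1 — factor the characteristic polynomial to read off the algebraic multiplicities:
  χ_A(x) = (x + 5)^4

Step 2 — compute geometric multiplicities via the rank-nullity identity g(λ) = n − rank(A − λI):
  rank(A − (-5)·I) = 2, so dim ker(A − (-5)·I) = n − 2 = 2

Summary:
  λ = -5: algebraic multiplicity = 4, geometric multiplicity = 2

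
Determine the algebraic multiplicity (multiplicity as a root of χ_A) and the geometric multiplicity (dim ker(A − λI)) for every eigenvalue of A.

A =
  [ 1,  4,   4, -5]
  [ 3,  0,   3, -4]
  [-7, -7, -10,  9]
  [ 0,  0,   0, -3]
λ = -3: alg = 4, geom = 2

Step 1 — factor the characteristic polynomial to read off the algebraic multiplicities:
  χ_A(x) = (x + 3)^4

Step 2 — compute geometric multiplicities via the rank-nullity identity g(λ) = n − rank(A − λI):
  rank(A − (-3)·I) = 2, so dim ker(A − (-3)·I) = n − 2 = 2

Summary:
  λ = -3: algebraic multiplicity = 4, geometric multiplicity = 2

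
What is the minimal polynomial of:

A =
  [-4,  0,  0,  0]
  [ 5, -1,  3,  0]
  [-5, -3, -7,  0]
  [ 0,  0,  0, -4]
x^2 + 8*x + 16

The characteristic polynomial is χ_A(x) = (x + 4)^4, so the eigenvalues are known. The minimal polynomial is
  m_A(x) = Π_λ (x − λ)^{k_λ}
where k_λ is the size of the *largest* Jordan block for λ (equivalently, the smallest k with (A − λI)^k v = 0 for every generalised eigenvector v of λ).

  λ = -4: largest Jordan block has size 2, contributing (x + 4)^2

So m_A(x) = (x + 4)^2 = x^2 + 8*x + 16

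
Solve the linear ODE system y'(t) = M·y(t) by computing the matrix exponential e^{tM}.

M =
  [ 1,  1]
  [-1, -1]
e^{tM} =
  [t + 1, t]
  [-t, 1 - t]

Strategy: write M = P · J · P⁻¹ where J is a Jordan canonical form, so e^{tM} = P · e^{tJ} · P⁻¹, and e^{tJ} can be computed block-by-block.

M has Jordan form
J =
  [0, 1]
  [0, 0]
(up to reordering of blocks).

Per-block formulas:
  For a 2×2 Jordan block J_2(0): exp(t · J_2(0)) = e^(0t)·(I + t·N), where N is the 2×2 nilpotent shift.

After assembling e^{tJ} and conjugating by P, we get:

e^{tM} =
  [t + 1, t]
  [-t, 1 - t]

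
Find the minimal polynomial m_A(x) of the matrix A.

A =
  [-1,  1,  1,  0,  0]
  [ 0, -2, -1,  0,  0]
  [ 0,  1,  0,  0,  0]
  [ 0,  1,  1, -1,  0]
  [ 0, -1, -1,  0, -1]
x^2 + 2*x + 1

The characteristic polynomial is χ_A(x) = (x + 1)^5, so the eigenvalues are known. The minimal polynomial is
  m_A(x) = Π_λ (x − λ)^{k_λ}
where k_λ is the size of the *largest* Jordan block for λ (equivalently, the smallest k with (A − λI)^k v = 0 for every generalised eigenvector v of λ).

  λ = -1: largest Jordan block has size 2, contributing (x + 1)^2

So m_A(x) = (x + 1)^2 = x^2 + 2*x + 1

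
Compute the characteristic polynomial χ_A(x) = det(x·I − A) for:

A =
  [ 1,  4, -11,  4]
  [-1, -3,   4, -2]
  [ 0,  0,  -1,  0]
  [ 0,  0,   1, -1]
x^4 + 4*x^3 + 6*x^2 + 4*x + 1

Expanding det(x·I − A) (e.g. by cofactor expansion or by noting that A is similar to its Jordan form J, which has the same characteristic polynomial as A) gives
  χ_A(x) = x^4 + 4*x^3 + 6*x^2 + 4*x + 1
which factors as (x + 1)^4. The eigenvalues (with algebraic multiplicities) are λ = -1 with multiplicity 4.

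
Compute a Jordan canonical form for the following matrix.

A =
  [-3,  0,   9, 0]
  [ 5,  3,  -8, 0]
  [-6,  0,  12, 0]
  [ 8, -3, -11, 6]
J_2(3) ⊕ J_1(6) ⊕ J_1(6)

The characteristic polynomial is
  det(x·I − A) = x^4 - 18*x^3 + 117*x^2 - 324*x + 324 = (x - 6)^2*(x - 3)^2

Eigenvalues and multiplicities (the geometric multiplicity of λ is n − rank(A − λI), which equals the number of Jordan blocks for λ):
  λ = 3: algebraic multiplicity = 2, geometric multiplicity = 1
  λ = 6: algebraic multiplicity = 2, geometric multiplicity = 2

Determining the block sizes for each eigenvalue:
  λ = 3: one block (gm = 1), so the single block has size am = 2 → block sizes [2]
  λ = 6: gm = am = 2, so every block has size 1 → block sizes [1, 1]

Assembling the blocks gives a Jordan form
J =
  [3, 1, 0, 0]
  [0, 3, 0, 0]
  [0, 0, 6, 0]
  [0, 0, 0, 6]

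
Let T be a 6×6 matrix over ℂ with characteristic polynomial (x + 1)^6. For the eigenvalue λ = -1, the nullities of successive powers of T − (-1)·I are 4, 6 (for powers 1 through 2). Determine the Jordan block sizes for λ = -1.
Block sizes for λ = -1: [2, 2, 1, 1]

From the dimensions of kernels of powers, the number of Jordan blocks of size at least j is d_j − d_{j−1} where d_j = dim ker(N^j) (with d_0 = 0). Computing the differences gives [4, 2].
The number of blocks of size exactly k is (#blocks of size ≥ k) − (#blocks of size ≥ k + 1), so the partition is: 2 block(s) of size 1, 2 block(s) of size 2.
In nonincreasing order the block sizes are [2, 2, 1, 1].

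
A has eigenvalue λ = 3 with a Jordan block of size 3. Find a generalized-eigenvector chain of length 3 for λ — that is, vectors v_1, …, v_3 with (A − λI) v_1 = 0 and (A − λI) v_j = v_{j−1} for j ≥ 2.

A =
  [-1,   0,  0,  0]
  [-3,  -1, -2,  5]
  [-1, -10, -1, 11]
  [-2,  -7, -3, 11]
A Jordan chain for λ = 3 of length 3:
v_1 = (0, 1, 3, 2)ᵀ
v_2 = (0, -4, -10, -7)ᵀ
v_3 = (0, 1, 0, 0)ᵀ

Let N = A − (3)·I. We want v_3 with N^3 v_3 = 0 but N^2 v_3 ≠ 0; then v_{j-1} := N · v_j for j = 3, …, 2.

Pick v_3 = (0, 1, 0, 0)ᵀ.
Then v_2 = N · v_3 = (0, -4, -10, -7)ᵀ.
Then v_1 = N · v_2 = (0, 1, 3, 2)ᵀ.

Sanity check: (A − (3)·I) v_1 = (0, 0, 0, 0)ᵀ = 0. ✓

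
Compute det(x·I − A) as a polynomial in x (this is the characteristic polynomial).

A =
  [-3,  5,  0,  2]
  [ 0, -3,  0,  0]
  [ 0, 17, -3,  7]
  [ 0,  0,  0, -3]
x^4 + 12*x^3 + 54*x^2 + 108*x + 81

Expanding det(x·I − A) (e.g. by cofactor expansion or by noting that A is similar to its Jordan form J, which has the same characteristic polynomial as A) gives
  χ_A(x) = x^4 + 12*x^3 + 54*x^2 + 108*x + 81
which factors as (x + 3)^4. The eigenvalues (with algebraic multiplicities) are λ = -3 with multiplicity 4.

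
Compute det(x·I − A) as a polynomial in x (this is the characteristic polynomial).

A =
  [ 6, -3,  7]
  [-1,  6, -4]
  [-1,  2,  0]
x^3 - 12*x^2 + 48*x - 64

Expanding det(x·I − A) (e.g. by cofactor expansion or by noting that A is similar to its Jordan form J, which has the same characteristic polynomial as A) gives
  χ_A(x) = x^3 - 12*x^2 + 48*x - 64
which factors as (x - 4)^3. The eigenvalues (with algebraic multiplicities) are λ = 4 with multiplicity 3.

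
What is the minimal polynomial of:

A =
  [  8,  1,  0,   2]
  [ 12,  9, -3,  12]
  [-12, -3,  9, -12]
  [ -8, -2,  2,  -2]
x^3 - 18*x^2 + 108*x - 216

The characteristic polynomial is χ_A(x) = (x - 6)^4, so the eigenvalues are known. The minimal polynomial is
  m_A(x) = Π_λ (x − λ)^{k_λ}
where k_λ is the size of the *largest* Jordan block for λ (equivalently, the smallest k with (A − λI)^k v = 0 for every generalised eigenvector v of λ).

  λ = 6: largest Jordan block has size 3, contributing (x − 6)^3

So m_A(x) = (x - 6)^3 = x^3 - 18*x^2 + 108*x - 216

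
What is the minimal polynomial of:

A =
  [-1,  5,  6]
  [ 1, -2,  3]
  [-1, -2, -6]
x^3 + 9*x^2 + 27*x + 27

The characteristic polynomial is χ_A(x) = (x + 3)^3, so the eigenvalues are known. The minimal polynomial is
  m_A(x) = Π_λ (x − λ)^{k_λ}
where k_λ is the size of the *largest* Jordan block for λ (equivalently, the smallest k with (A − λI)^k v = 0 for every generalised eigenvector v of λ).

  λ = -3: largest Jordan block has size 3, contributing (x + 3)^3

So m_A(x) = (x + 3)^3 = x^3 + 9*x^2 + 27*x + 27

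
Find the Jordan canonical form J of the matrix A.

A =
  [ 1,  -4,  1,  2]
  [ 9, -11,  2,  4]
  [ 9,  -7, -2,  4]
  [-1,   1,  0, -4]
J_3(-4) ⊕ J_1(-4)

The characteristic polynomial is
  det(x·I − A) = x^4 + 16*x^3 + 96*x^2 + 256*x + 256 = (x + 4)^4

Eigenvalues and multiplicities (the geometric multiplicity of λ is n − rank(A − λI), which equals the number of Jordan blocks for λ):
  λ = -4: algebraic multiplicity = 4, geometric multiplicity = 2

Determining the block sizes for each eigenvalue:
  λ = -4: with am = 4 and gm = 2, the partition is not yet determined (e.g. several partitions of 4 into 2 parts exist). Let N = A − (-4)·I. Computing rank(N^1) = 2, rank(N^2) = 1, rank(N^3) = 0; the number of blocks of size ≥ j is rank(N^{j−1}) − rank(N^j), giving [2, 1, 1]. So we have 1 block(s) of size 3, 1 block(s) of size 1 → block sizes [3, 1]

Assembling the blocks gives a Jordan form
J =
  [-4,  1,  0,  0]
  [ 0, -4,  1,  0]
  [ 0,  0, -4,  0]
  [ 0,  0,  0, -4]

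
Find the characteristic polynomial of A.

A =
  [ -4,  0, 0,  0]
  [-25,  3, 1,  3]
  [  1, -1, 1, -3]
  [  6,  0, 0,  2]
x^4 - 2*x^3 - 12*x^2 + 40*x - 32

Expanding det(x·I − A) (e.g. by cofactor expansion or by noting that A is similar to its Jordan form J, which has the same characteristic polynomial as A) gives
  χ_A(x) = x^4 - 2*x^3 - 12*x^2 + 40*x - 32
which factors as (x - 2)^3*(x + 4). The eigenvalues (with algebraic multiplicities) are λ = -4 with multiplicity 1, λ = 2 with multiplicity 3.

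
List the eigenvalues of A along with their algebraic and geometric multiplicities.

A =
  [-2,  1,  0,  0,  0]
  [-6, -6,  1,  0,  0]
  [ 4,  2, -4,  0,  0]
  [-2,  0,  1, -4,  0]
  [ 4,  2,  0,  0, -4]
λ = -4: alg = 5, geom = 3

Step 1 — factor the characteristic polynomial to read off the algebraic multiplicities:
  χ_A(x) = (x + 4)^5

Step 2 — compute geometric multiplicities via the rank-nullity identity g(λ) = n − rank(A − λI):
  rank(A − (-4)·I) = 2, so dim ker(A − (-4)·I) = n − 2 = 3

Summary:
  λ = -4: algebraic multiplicity = 5, geometric multiplicity = 3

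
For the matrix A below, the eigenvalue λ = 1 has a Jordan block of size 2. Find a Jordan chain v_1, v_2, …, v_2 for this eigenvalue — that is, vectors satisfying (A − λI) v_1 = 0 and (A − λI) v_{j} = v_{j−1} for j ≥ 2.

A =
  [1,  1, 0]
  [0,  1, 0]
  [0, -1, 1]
A Jordan chain for λ = 1 of length 2:
v_1 = (1, 0, -1)ᵀ
v_2 = (0, 1, 0)ᵀ

Let N = A − (1)·I. We want v_2 with N^2 v_2 = 0 but N^1 v_2 ≠ 0; then v_{j-1} := N · v_j for j = 2, …, 2.

Pick v_2 = (0, 1, 0)ᵀ.
Then v_1 = N · v_2 = (1, 0, -1)ᵀ.

Sanity check: (A − (1)·I) v_1 = (0, 0, 0)ᵀ = 0. ✓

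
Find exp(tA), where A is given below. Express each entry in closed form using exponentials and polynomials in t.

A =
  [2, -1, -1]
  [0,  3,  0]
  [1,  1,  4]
e^{tA} =
  [-t*exp(3*t) + exp(3*t), -t*exp(3*t), -t*exp(3*t)]
  [0, exp(3*t), 0]
  [t*exp(3*t), t*exp(3*t), t*exp(3*t) + exp(3*t)]

Strategy: write A = P · J · P⁻¹ where J is a Jordan canonical form, so e^{tA} = P · e^{tJ} · P⁻¹, and e^{tJ} can be computed block-by-block.

A has Jordan form
J =
  [3, 1, 0]
  [0, 3, 0]
  [0, 0, 3]
(up to reordering of blocks).

Per-block formulas:
  For a 2×2 Jordan block J_2(3): exp(t · J_2(3)) = e^(3t)·(I + t·N), where N is the 2×2 nilpotent shift.
  For a 1×1 block at λ = 3: exp(t · [3]) = [e^(3t)].

After assembling e^{tJ} and conjugating by P, we get:

e^{tA} =
  [-t*exp(3*t) + exp(3*t), -t*exp(3*t), -t*exp(3*t)]
  [0, exp(3*t), 0]
  [t*exp(3*t), t*exp(3*t), t*exp(3*t) + exp(3*t)]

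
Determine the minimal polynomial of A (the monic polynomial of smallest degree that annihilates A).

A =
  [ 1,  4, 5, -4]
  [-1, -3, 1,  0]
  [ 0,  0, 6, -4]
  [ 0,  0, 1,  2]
x^4 - 6*x^3 + x^2 + 24*x + 16

The characteristic polynomial is χ_A(x) = (x - 4)^2*(x + 1)^2, so the eigenvalues are known. The minimal polynomial is
  m_A(x) = Π_λ (x − λ)^{k_λ}
where k_λ is the size of the *largest* Jordan block for λ (equivalently, the smallest k with (A − λI)^k v = 0 for every generalised eigenvector v of λ).

  λ = -1: largest Jordan block has size 2, contributing (x + 1)^2
  λ = 4: largest Jordan block has size 2, contributing (x − 4)^2

So m_A(x) = (x - 4)^2*(x + 1)^2 = x^4 - 6*x^3 + x^2 + 24*x + 16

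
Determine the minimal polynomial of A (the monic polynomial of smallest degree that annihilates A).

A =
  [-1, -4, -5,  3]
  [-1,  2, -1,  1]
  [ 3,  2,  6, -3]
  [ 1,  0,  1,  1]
x^3 - 6*x^2 + 12*x - 8

The characteristic polynomial is χ_A(x) = (x - 2)^4, so the eigenvalues are known. The minimal polynomial is
  m_A(x) = Π_λ (x − λ)^{k_λ}
where k_λ is the size of the *largest* Jordan block for λ (equivalently, the smallest k with (A − λI)^k v = 0 for every generalised eigenvector v of λ).

  λ = 2: largest Jordan block has size 3, contributing (x − 2)^3

So m_A(x) = (x - 2)^3 = x^3 - 6*x^2 + 12*x - 8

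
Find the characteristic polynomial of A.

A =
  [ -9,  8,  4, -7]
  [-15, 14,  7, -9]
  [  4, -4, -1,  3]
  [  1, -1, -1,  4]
x^4 - 8*x^3 + 18*x^2 - 27

Expanding det(x·I − A) (e.g. by cofactor expansion or by noting that A is similar to its Jordan form J, which has the same characteristic polynomial as A) gives
  χ_A(x) = x^4 - 8*x^3 + 18*x^2 - 27
which factors as (x - 3)^3*(x + 1). The eigenvalues (with algebraic multiplicities) are λ = -1 with multiplicity 1, λ = 3 with multiplicity 3.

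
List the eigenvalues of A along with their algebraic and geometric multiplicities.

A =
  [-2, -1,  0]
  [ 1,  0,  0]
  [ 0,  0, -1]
λ = -1: alg = 3, geom = 2

Step 1 — factor the characteristic polynomial to read off the algebraic multiplicities:
  χ_A(x) = (x + 1)^3

Step 2 — compute geometric multiplicities via the rank-nullity identity g(λ) = n − rank(A − λI):
  rank(A − (-1)·I) = 1, so dim ker(A − (-1)·I) = n − 1 = 2

Summary:
  λ = -1: algebraic multiplicity = 3, geometric multiplicity = 2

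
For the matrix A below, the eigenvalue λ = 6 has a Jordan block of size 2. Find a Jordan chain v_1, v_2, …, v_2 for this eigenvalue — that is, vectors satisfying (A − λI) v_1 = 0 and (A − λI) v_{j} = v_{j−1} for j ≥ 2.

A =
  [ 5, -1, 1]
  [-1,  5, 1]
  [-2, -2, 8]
A Jordan chain for λ = 6 of length 2:
v_1 = (-1, -1, -2)ᵀ
v_2 = (1, 0, 0)ᵀ

Let N = A − (6)·I. We want v_2 with N^2 v_2 = 0 but N^1 v_2 ≠ 0; then v_{j-1} := N · v_j for j = 2, …, 2.

Pick v_2 = (1, 0, 0)ᵀ.
Then v_1 = N · v_2 = (-1, -1, -2)ᵀ.

Sanity check: (A − (6)·I) v_1 = (0, 0, 0)ᵀ = 0. ✓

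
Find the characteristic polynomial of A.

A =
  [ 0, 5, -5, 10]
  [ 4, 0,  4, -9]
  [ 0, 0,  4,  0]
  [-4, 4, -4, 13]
x^4 - 17*x^3 + 108*x^2 - 304*x + 320

Expanding det(x·I − A) (e.g. by cofactor expansion or by noting that A is similar to its Jordan form J, which has the same characteristic polynomial as A) gives
  χ_A(x) = x^4 - 17*x^3 + 108*x^2 - 304*x + 320
which factors as (x - 5)*(x - 4)^3. The eigenvalues (with algebraic multiplicities) are λ = 4 with multiplicity 3, λ = 5 with multiplicity 1.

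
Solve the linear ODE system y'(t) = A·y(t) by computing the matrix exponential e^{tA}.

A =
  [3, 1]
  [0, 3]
e^{tA} =
  [exp(3*t), t*exp(3*t)]
  [0, exp(3*t)]

Strategy: write A = P · J · P⁻¹ where J is a Jordan canonical form, so e^{tA} = P · e^{tJ} · P⁻¹, and e^{tJ} can be computed block-by-block.

A has Jordan form
J =
  [3, 1]
  [0, 3]
(up to reordering of blocks).

Per-block formulas:
  For a 2×2 Jordan block J_2(3): exp(t · J_2(3)) = e^(3t)·(I + t·N), where N is the 2×2 nilpotent shift.

After assembling e^{tJ} and conjugating by P, we get:

e^{tA} =
  [exp(3*t), t*exp(3*t)]
  [0, exp(3*t)]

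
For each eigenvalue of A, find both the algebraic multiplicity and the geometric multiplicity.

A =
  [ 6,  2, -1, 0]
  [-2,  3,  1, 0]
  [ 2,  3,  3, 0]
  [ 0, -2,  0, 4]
λ = 4: alg = 4, geom = 2

Step 1 — factor the characteristic polynomial to read off the algebraic multiplicities:
  χ_A(x) = (x - 4)^4

Step 2 — compute geometric multiplicities via the rank-nullity identity g(λ) = n − rank(A − λI):
  rank(A − (4)·I) = 2, so dim ker(A − (4)·I) = n − 2 = 2

Summary:
  λ = 4: algebraic multiplicity = 4, geometric multiplicity = 2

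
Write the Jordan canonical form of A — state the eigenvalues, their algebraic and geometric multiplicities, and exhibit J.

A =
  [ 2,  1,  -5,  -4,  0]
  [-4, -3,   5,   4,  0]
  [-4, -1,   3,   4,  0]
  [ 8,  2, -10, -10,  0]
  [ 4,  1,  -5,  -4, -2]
J_2(-2) ⊕ J_1(-2) ⊕ J_1(-2) ⊕ J_1(-2)

The characteristic polynomial is
  det(x·I − A) = x^5 + 10*x^4 + 40*x^3 + 80*x^2 + 80*x + 32 = (x + 2)^5

Eigenvalues and multiplicities (the geometric multiplicity of λ is n − rank(A − λI), which equals the number of Jordan blocks for λ):
  λ = -2: algebraic multiplicity = 5, geometric multiplicity = 4

Determining the block sizes for each eigenvalue:
  λ = -2: 4 blocks summing to 5 forces exactly one block of size 2 and the rest size 1 → block sizes [2, 1, 1, 1]

Assembling the blocks gives a Jordan form
J =
  [-2,  1,  0,  0,  0]
  [ 0, -2,  0,  0,  0]
  [ 0,  0, -2,  0,  0]
  [ 0,  0,  0, -2,  0]
  [ 0,  0,  0,  0, -2]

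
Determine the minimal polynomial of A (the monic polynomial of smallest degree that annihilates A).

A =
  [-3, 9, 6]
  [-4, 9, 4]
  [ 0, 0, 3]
x^2 - 6*x + 9

The characteristic polynomial is χ_A(x) = (x - 3)^3, so the eigenvalues are known. The minimal polynomial is
  m_A(x) = Π_λ (x − λ)^{k_λ}
where k_λ is the size of the *largest* Jordan block for λ (equivalently, the smallest k with (A − λI)^k v = 0 for every generalised eigenvector v of λ).

  λ = 3: largest Jordan block has size 2, contributing (x − 3)^2

So m_A(x) = (x - 3)^2 = x^2 - 6*x + 9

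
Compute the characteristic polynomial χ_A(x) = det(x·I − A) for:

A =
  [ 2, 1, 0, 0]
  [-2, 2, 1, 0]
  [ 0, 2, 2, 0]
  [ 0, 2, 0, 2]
x^4 - 8*x^3 + 24*x^2 - 32*x + 16

Expanding det(x·I − A) (e.g. by cofactor expansion or by noting that A is similar to its Jordan form J, which has the same characteristic polynomial as A) gives
  χ_A(x) = x^4 - 8*x^3 + 24*x^2 - 32*x + 16
which factors as (x - 2)^4. The eigenvalues (with algebraic multiplicities) are λ = 2 with multiplicity 4.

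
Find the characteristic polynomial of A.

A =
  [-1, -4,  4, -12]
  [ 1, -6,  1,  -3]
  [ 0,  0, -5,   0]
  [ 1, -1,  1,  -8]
x^4 + 20*x^3 + 150*x^2 + 500*x + 625

Expanding det(x·I − A) (e.g. by cofactor expansion or by noting that A is similar to its Jordan form J, which has the same characteristic polynomial as A) gives
  χ_A(x) = x^4 + 20*x^3 + 150*x^2 + 500*x + 625
which factors as (x + 5)^4. The eigenvalues (with algebraic multiplicities) are λ = -5 with multiplicity 4.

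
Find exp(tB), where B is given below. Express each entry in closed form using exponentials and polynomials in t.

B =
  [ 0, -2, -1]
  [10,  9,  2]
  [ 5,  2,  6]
e^{tB} =
  [-5*t*exp(5*t) + exp(5*t), -2*t*exp(5*t), -t*exp(5*t)]
  [10*t*exp(5*t), 4*t*exp(5*t) + exp(5*t), 2*t*exp(5*t)]
  [5*t*exp(5*t), 2*t*exp(5*t), t*exp(5*t) + exp(5*t)]

Strategy: write B = P · J · P⁻¹ where J is a Jordan canonical form, so e^{tB} = P · e^{tJ} · P⁻¹, and e^{tJ} can be computed block-by-block.

B has Jordan form
J =
  [5, 1, 0]
  [0, 5, 0]
  [0, 0, 5]
(up to reordering of blocks).

Per-block formulas:
  For a 1×1 block at λ = 5: exp(t · [5]) = [e^(5t)].
  For a 2×2 Jordan block J_2(5): exp(t · J_2(5)) = e^(5t)·(I + t·N), where N is the 2×2 nilpotent shift.

After assembling e^{tJ} and conjugating by P, we get:

e^{tB} =
  [-5*t*exp(5*t) + exp(5*t), -2*t*exp(5*t), -t*exp(5*t)]
  [10*t*exp(5*t), 4*t*exp(5*t) + exp(5*t), 2*t*exp(5*t)]
  [5*t*exp(5*t), 2*t*exp(5*t), t*exp(5*t) + exp(5*t)]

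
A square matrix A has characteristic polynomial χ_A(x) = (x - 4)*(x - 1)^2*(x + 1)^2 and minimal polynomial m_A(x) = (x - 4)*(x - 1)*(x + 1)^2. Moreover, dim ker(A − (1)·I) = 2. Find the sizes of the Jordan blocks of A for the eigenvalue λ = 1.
Block sizes for λ = 1: [1, 1]

Step 1 — from the characteristic polynomial, algebraic multiplicity of λ = 1 is 2. From dim ker(A − (1)·I) = 2, there are exactly 2 Jordan blocks for λ = 1.
Step 2 — from the minimal polynomial, the factor (x − 1) tells us the largest block for λ = 1 has size 1.
Step 3 — with total size 2, 2 blocks, and largest block 1, the block sizes (in nonincreasing order) are [1, 1].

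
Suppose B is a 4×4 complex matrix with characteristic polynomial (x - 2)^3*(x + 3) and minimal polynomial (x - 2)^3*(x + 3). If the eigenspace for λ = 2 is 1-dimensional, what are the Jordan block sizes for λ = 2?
Block sizes for λ = 2: [3]

Step 1 — from the characteristic polynomial, algebraic multiplicity of λ = 2 is 3. From dim ker(B − (2)·I) = 1, there are exactly 1 Jordan blocks for λ = 2.
Step 2 — from the minimal polynomial, the factor (x − 2)^3 tells us the largest block for λ = 2 has size 3.
Step 3 — with total size 3, 1 blocks, and largest block 3, the block sizes (in nonincreasing order) are [3].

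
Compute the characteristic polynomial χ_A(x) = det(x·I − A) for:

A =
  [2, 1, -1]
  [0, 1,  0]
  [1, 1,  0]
x^3 - 3*x^2 + 3*x - 1

Expanding det(x·I − A) (e.g. by cofactor expansion or by noting that A is similar to its Jordan form J, which has the same characteristic polynomial as A) gives
  χ_A(x) = x^3 - 3*x^2 + 3*x - 1
which factors as (x - 1)^3. The eigenvalues (with algebraic multiplicities) are λ = 1 with multiplicity 3.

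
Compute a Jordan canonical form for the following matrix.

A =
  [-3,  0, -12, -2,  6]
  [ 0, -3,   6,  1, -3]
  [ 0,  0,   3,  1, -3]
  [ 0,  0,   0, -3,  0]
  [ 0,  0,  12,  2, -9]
J_2(-3) ⊕ J_1(-3) ⊕ J_1(-3) ⊕ J_1(-3)

The characteristic polynomial is
  det(x·I − A) = x^5 + 15*x^4 + 90*x^3 + 270*x^2 + 405*x + 243 = (x + 3)^5

Eigenvalues and multiplicities (the geometric multiplicity of λ is n − rank(A − λI), which equals the number of Jordan blocks for λ):
  λ = -3: algebraic multiplicity = 5, geometric multiplicity = 4

Determining the block sizes for each eigenvalue:
  λ = -3: 4 blocks summing to 5 forces exactly one block of size 2 and the rest size 1 → block sizes [2, 1, 1, 1]

Assembling the blocks gives a Jordan form
J =
  [-3,  1,  0,  0,  0]
  [ 0, -3,  0,  0,  0]
  [ 0,  0, -3,  0,  0]
  [ 0,  0,  0, -3,  0]
  [ 0,  0,  0,  0, -3]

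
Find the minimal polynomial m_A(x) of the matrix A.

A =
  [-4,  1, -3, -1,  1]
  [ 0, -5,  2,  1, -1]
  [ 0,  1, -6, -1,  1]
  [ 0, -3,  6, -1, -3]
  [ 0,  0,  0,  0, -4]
x^3 + 12*x^2 + 48*x + 64

The characteristic polynomial is χ_A(x) = (x + 4)^5, so the eigenvalues are known. The minimal polynomial is
  m_A(x) = Π_λ (x − λ)^{k_λ}
where k_λ is the size of the *largest* Jordan block for λ (equivalently, the smallest k with (A − λI)^k v = 0 for every generalised eigenvector v of λ).

  λ = -4: largest Jordan block has size 3, contributing (x + 4)^3

So m_A(x) = (x + 4)^3 = x^3 + 12*x^2 + 48*x + 64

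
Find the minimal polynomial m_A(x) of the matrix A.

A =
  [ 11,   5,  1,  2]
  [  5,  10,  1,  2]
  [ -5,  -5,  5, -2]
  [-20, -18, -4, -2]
x^3 - 18*x^2 + 108*x - 216

The characteristic polynomial is χ_A(x) = (x - 6)^4, so the eigenvalues are known. The minimal polynomial is
  m_A(x) = Π_λ (x − λ)^{k_λ}
where k_λ is the size of the *largest* Jordan block for λ (equivalently, the smallest k with (A − λI)^k v = 0 for every generalised eigenvector v of λ).

  λ = 6: largest Jordan block has size 3, contributing (x − 6)^3

So m_A(x) = (x - 6)^3 = x^3 - 18*x^2 + 108*x - 216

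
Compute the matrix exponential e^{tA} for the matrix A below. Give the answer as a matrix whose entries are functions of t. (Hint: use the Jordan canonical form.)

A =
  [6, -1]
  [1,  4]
e^{tA} =
  [t*exp(5*t) + exp(5*t), -t*exp(5*t)]
  [t*exp(5*t), -t*exp(5*t) + exp(5*t)]

Strategy: write A = P · J · P⁻¹ where J is a Jordan canonical form, so e^{tA} = P · e^{tJ} · P⁻¹, and e^{tJ} can be computed block-by-block.

A has Jordan form
J =
  [5, 1]
  [0, 5]
(up to reordering of blocks).

Per-block formulas:
  For a 2×2 Jordan block J_2(5): exp(t · J_2(5)) = e^(5t)·(I + t·N), where N is the 2×2 nilpotent shift.

After assembling e^{tJ} and conjugating by P, we get:

e^{tA} =
  [t*exp(5*t) + exp(5*t), -t*exp(5*t)]
  [t*exp(5*t), -t*exp(5*t) + exp(5*t)]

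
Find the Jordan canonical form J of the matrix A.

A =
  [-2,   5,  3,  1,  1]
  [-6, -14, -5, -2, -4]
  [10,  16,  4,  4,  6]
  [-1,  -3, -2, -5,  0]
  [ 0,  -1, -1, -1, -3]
J_3(-4) ⊕ J_2(-4)

The characteristic polynomial is
  det(x·I − A) = x^5 + 20*x^4 + 160*x^3 + 640*x^2 + 1280*x + 1024 = (x + 4)^5

Eigenvalues and multiplicities (the geometric multiplicity of λ is n − rank(A − λI), which equals the number of Jordan blocks for λ):
  λ = -4: algebraic multiplicity = 5, geometric multiplicity = 2

Determining the block sizes for each eigenvalue:
  λ = -4: with am = 5 and gm = 2, the partition is not yet determined (e.g. several partitions of 5 into 2 parts exist). Let N = A − (-4)·I. Computing rank(N^1) = 3, rank(N^2) = 1, rank(N^3) = 0; the number of blocks of size ≥ j is rank(N^{j−1}) − rank(N^j), giving [2, 2, 1]. So we have 1 block(s) of size 3, 1 block(s) of size 2 → block sizes [3, 2]

Assembling the blocks gives a Jordan form
J =
  [-4,  1,  0,  0,  0]
  [ 0, -4,  1,  0,  0]
  [ 0,  0, -4,  0,  0]
  [ 0,  0,  0, -4,  1]
  [ 0,  0,  0,  0, -4]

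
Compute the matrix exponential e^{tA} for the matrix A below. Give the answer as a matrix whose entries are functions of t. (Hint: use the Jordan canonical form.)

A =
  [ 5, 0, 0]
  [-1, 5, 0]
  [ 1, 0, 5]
e^{tA} =
  [exp(5*t), 0, 0]
  [-t*exp(5*t), exp(5*t), 0]
  [t*exp(5*t), 0, exp(5*t)]

Strategy: write A = P · J · P⁻¹ where J is a Jordan canonical form, so e^{tA} = P · e^{tJ} · P⁻¹, and e^{tJ} can be computed block-by-block.

A has Jordan form
J =
  [5, 1, 0]
  [0, 5, 0]
  [0, 0, 5]
(up to reordering of blocks).

Per-block formulas:
  For a 1×1 block at λ = 5: exp(t · [5]) = [e^(5t)].
  For a 2×2 Jordan block J_2(5): exp(t · J_2(5)) = e^(5t)·(I + t·N), where N is the 2×2 nilpotent shift.

After assembling e^{tJ} and conjugating by P, we get:

e^{tA} =
  [exp(5*t), 0, 0]
  [-t*exp(5*t), exp(5*t), 0]
  [t*exp(5*t), 0, exp(5*t)]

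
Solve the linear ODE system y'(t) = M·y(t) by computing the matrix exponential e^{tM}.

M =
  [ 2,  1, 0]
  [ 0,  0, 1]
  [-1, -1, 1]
e^{tM} =
  [t^2*exp(t)/2 + t*exp(t) + exp(t), t*exp(t), t^2*exp(t)/2]
  [-t^2*exp(t)/2, -t*exp(t) + exp(t), -t^2*exp(t)/2 + t*exp(t)]
  [-t^2*exp(t)/2 - t*exp(t), -t*exp(t), -t^2*exp(t)/2 + exp(t)]

Strategy: write M = P · J · P⁻¹ where J is a Jordan canonical form, so e^{tM} = P · e^{tJ} · P⁻¹, and e^{tJ} can be computed block-by-block.

M has Jordan form
J =
  [1, 1, 0]
  [0, 1, 1]
  [0, 0, 1]
(up to reordering of blocks).

Per-block formulas:
  For a 3×3 Jordan block J_3(1): exp(t · J_3(1)) = e^(1t)·(I + t·N + (t^2/2)·N^2), where N is the 3×3 nilpotent shift.

After assembling e^{tJ} and conjugating by P, we get:

e^{tM} =
  [t^2*exp(t)/2 + t*exp(t) + exp(t), t*exp(t), t^2*exp(t)/2]
  [-t^2*exp(t)/2, -t*exp(t) + exp(t), -t^2*exp(t)/2 + t*exp(t)]
  [-t^2*exp(t)/2 - t*exp(t), -t*exp(t), -t^2*exp(t)/2 + exp(t)]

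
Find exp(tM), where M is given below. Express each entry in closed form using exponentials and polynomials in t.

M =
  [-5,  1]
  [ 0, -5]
e^{tM} =
  [exp(-5*t), t*exp(-5*t)]
  [0, exp(-5*t)]

Strategy: write M = P · J · P⁻¹ where J is a Jordan canonical form, so e^{tM} = P · e^{tJ} · P⁻¹, and e^{tJ} can be computed block-by-block.

M has Jordan form
J =
  [-5,  1]
  [ 0, -5]
(up to reordering of blocks).

Per-block formulas:
  For a 2×2 Jordan block J_2(-5): exp(t · J_2(-5)) = e^(-5t)·(I + t·N), where N is the 2×2 nilpotent shift.

After assembling e^{tJ} and conjugating by P, we get:

e^{tM} =
  [exp(-5*t), t*exp(-5*t)]
  [0, exp(-5*t)]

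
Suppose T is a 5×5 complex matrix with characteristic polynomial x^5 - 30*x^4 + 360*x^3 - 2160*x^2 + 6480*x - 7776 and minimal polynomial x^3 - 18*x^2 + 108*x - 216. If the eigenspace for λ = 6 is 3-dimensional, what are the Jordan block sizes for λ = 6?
Block sizes for λ = 6: [3, 1, 1]

Step 1 — from the characteristic polynomial, algebraic multiplicity of λ = 6 is 5. From dim ker(T − (6)·I) = 3, there are exactly 3 Jordan blocks for λ = 6.
Step 2 — from the minimal polynomial, the factor (x − 6)^3 tells us the largest block for λ = 6 has size 3.
Step 3 — with total size 5, 3 blocks, and largest block 3, the block sizes (in nonincreasing order) are [3, 1, 1].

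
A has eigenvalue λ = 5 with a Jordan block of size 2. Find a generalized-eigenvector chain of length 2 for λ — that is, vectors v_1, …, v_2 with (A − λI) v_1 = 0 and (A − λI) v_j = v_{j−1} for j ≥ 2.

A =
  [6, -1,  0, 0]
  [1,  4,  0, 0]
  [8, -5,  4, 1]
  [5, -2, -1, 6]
A Jordan chain for λ = 5 of length 2:
v_1 = (1, 1, 8, 5)ᵀ
v_2 = (1, 0, 0, 0)ᵀ

Let N = A − (5)·I. We want v_2 with N^2 v_2 = 0 but N^1 v_2 ≠ 0; then v_{j-1} := N · v_j for j = 2, …, 2.

Pick v_2 = (1, 0, 0, 0)ᵀ.
Then v_1 = N · v_2 = (1, 1, 8, 5)ᵀ.

Sanity check: (A − (5)·I) v_1 = (0, 0, 0, 0)ᵀ = 0. ✓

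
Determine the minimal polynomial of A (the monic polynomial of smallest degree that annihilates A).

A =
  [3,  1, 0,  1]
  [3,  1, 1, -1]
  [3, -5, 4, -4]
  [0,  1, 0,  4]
x^3 - 9*x^2 + 27*x - 27

The characteristic polynomial is χ_A(x) = (x - 3)^4, so the eigenvalues are known. The minimal polynomial is
  m_A(x) = Π_λ (x − λ)^{k_λ}
where k_λ is the size of the *largest* Jordan block for λ (equivalently, the smallest k with (A − λI)^k v = 0 for every generalised eigenvector v of λ).

  λ = 3: largest Jordan block has size 3, contributing (x − 3)^3

So m_A(x) = (x - 3)^3 = x^3 - 9*x^2 + 27*x - 27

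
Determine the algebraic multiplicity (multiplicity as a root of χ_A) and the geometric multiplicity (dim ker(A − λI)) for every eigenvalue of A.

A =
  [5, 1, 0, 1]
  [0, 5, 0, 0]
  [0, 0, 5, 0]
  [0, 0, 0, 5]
λ = 5: alg = 4, geom = 3

Step 1 — factor the characteristic polynomial to read off the algebraic multiplicities:
  χ_A(x) = (x - 5)^4

Step 2 — compute geometric multiplicities via the rank-nullity identity g(λ) = n − rank(A − λI):
  rank(A − (5)·I) = 1, so dim ker(A − (5)·I) = n − 1 = 3

Summary:
  λ = 5: algebraic multiplicity = 4, geometric multiplicity = 3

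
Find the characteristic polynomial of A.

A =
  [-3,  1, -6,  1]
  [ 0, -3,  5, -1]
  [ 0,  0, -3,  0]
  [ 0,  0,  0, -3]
x^4 + 12*x^3 + 54*x^2 + 108*x + 81

Expanding det(x·I − A) (e.g. by cofactor expansion or by noting that A is similar to its Jordan form J, which has the same characteristic polynomial as A) gives
  χ_A(x) = x^4 + 12*x^3 + 54*x^2 + 108*x + 81
which factors as (x + 3)^4. The eigenvalues (with algebraic multiplicities) are λ = -3 with multiplicity 4.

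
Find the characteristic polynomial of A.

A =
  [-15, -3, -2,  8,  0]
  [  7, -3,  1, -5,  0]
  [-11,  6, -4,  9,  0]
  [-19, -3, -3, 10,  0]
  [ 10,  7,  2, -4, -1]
x^5 + 13*x^4 + 66*x^3 + 162*x^2 + 189*x + 81

Expanding det(x·I − A) (e.g. by cofactor expansion or by noting that A is similar to its Jordan form J, which has the same characteristic polynomial as A) gives
  χ_A(x) = x^5 + 13*x^4 + 66*x^3 + 162*x^2 + 189*x + 81
which factors as (x + 1)*(x + 3)^4. The eigenvalues (with algebraic multiplicities) are λ = -3 with multiplicity 4, λ = -1 with multiplicity 1.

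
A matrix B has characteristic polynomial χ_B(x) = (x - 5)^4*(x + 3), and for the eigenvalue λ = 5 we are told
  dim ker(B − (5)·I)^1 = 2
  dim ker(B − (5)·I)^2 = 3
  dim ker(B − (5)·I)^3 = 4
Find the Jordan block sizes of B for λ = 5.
Block sizes for λ = 5: [3, 1]

From the dimensions of kernels of powers, the number of Jordan blocks of size at least j is d_j − d_{j−1} where d_j = dim ker(N^j) (with d_0 = 0). Computing the differences gives [2, 1, 1].
The number of blocks of size exactly k is (#blocks of size ≥ k) − (#blocks of size ≥ k + 1), so the partition is: 1 block(s) of size 1, 1 block(s) of size 3.
In nonincreasing order the block sizes are [3, 1].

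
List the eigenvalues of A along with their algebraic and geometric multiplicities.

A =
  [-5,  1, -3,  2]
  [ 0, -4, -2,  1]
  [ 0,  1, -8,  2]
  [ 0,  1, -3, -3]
λ = -5: alg = 4, geom = 2

Step 1 — factor the characteristic polynomial to read off the algebraic multiplicities:
  χ_A(x) = (x + 5)^4

Step 2 — compute geometric multiplicities via the rank-nullity identity g(λ) = n − rank(A − λI):
  rank(A − (-5)·I) = 2, so dim ker(A − (-5)·I) = n − 2 = 2

Summary:
  λ = -5: algebraic multiplicity = 4, geometric multiplicity = 2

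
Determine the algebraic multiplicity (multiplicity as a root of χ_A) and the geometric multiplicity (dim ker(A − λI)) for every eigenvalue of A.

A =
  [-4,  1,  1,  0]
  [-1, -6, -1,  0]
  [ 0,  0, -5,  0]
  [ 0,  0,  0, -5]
λ = -5: alg = 4, geom = 3

Step 1 — factor the characteristic polynomial to read off the algebraic multiplicities:
  χ_A(x) = (x + 5)^4

Step 2 — compute geometric multiplicities via the rank-nullity identity g(λ) = n − rank(A − λI):
  rank(A − (-5)·I) = 1, so dim ker(A − (-5)·I) = n − 1 = 3

Summary:
  λ = -5: algebraic multiplicity = 4, geometric multiplicity = 3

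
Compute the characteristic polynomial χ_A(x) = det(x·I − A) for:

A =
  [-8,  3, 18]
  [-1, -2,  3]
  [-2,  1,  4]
x^3 + 6*x^2 + 12*x + 8

Expanding det(x·I − A) (e.g. by cofactor expansion or by noting that A is similar to its Jordan form J, which has the same characteristic polynomial as A) gives
  χ_A(x) = x^3 + 6*x^2 + 12*x + 8
which factors as (x + 2)^3. The eigenvalues (with algebraic multiplicities) are λ = -2 with multiplicity 3.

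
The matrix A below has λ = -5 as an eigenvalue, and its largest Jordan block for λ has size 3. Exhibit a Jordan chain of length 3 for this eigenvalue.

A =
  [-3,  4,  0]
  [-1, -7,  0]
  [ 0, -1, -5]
A Jordan chain for λ = -5 of length 3:
v_1 = (0, 0, 1)ᵀ
v_2 = (2, -1, 0)ᵀ
v_3 = (1, 0, 0)ᵀ

Let N = A − (-5)·I. We want v_3 with N^3 v_3 = 0 but N^2 v_3 ≠ 0; then v_{j-1} := N · v_j for j = 3, …, 2.

Pick v_3 = (1, 0, 0)ᵀ.
Then v_2 = N · v_3 = (2, -1, 0)ᵀ.
Then v_1 = N · v_2 = (0, 0, 1)ᵀ.

Sanity check: (A − (-5)·I) v_1 = (0, 0, 0)ᵀ = 0. ✓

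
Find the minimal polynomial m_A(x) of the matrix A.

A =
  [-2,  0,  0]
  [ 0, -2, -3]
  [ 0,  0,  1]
x^2 + x - 2

The characteristic polynomial is χ_A(x) = (x - 1)*(x + 2)^2, so the eigenvalues are known. The minimal polynomial is
  m_A(x) = Π_λ (x − λ)^{k_λ}
where k_λ is the size of the *largest* Jordan block for λ (equivalently, the smallest k with (A − λI)^k v = 0 for every generalised eigenvector v of λ).

  λ = -2: largest Jordan block has size 1, contributing (x + 2)
  λ = 1: largest Jordan block has size 1, contributing (x − 1)

So m_A(x) = (x - 1)*(x + 2) = x^2 + x - 2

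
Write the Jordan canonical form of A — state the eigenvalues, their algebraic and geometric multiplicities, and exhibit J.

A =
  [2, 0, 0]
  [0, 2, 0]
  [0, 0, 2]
J_1(2) ⊕ J_1(2) ⊕ J_1(2)

The characteristic polynomial is
  det(x·I − A) = x^3 - 6*x^2 + 12*x - 8 = (x - 2)^3

Eigenvalues and multiplicities (the geometric multiplicity of λ is n − rank(A − λI), which equals the number of Jordan blocks for λ):
  λ = 2: algebraic multiplicity = 3, geometric multiplicity = 3

Determining the block sizes for each eigenvalue:
  λ = 2: gm = am = 3, so every block has size 1 → block sizes [1, 1, 1]

Assembling the blocks gives a Jordan form
J =
  [2, 0, 0]
  [0, 2, 0]
  [0, 0, 2]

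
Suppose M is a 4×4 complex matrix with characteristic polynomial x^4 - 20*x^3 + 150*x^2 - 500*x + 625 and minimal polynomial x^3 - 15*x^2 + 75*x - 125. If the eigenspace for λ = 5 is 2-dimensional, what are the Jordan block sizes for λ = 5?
Block sizes for λ = 5: [3, 1]

Step 1 — from the characteristic polynomial, algebraic multiplicity of λ = 5 is 4. From dim ker(M − (5)·I) = 2, there are exactly 2 Jordan blocks for λ = 5.
Step 2 — from the minimal polynomial, the factor (x − 5)^3 tells us the largest block for λ = 5 has size 3.
Step 3 — with total size 4, 2 blocks, and largest block 3, the block sizes (in nonincreasing order) are [3, 1].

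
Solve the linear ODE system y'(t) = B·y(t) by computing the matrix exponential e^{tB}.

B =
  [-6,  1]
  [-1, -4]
e^{tB} =
  [-t*exp(-5*t) + exp(-5*t), t*exp(-5*t)]
  [-t*exp(-5*t), t*exp(-5*t) + exp(-5*t)]

Strategy: write B = P · J · P⁻¹ where J is a Jordan canonical form, so e^{tB} = P · e^{tJ} · P⁻¹, and e^{tJ} can be computed block-by-block.

B has Jordan form
J =
  [-5,  1]
  [ 0, -5]
(up to reordering of blocks).

Per-block formulas:
  For a 2×2 Jordan block J_2(-5): exp(t · J_2(-5)) = e^(-5t)·(I + t·N), where N is the 2×2 nilpotent shift.

After assembling e^{tJ} and conjugating by P, we get:

e^{tB} =
  [-t*exp(-5*t) + exp(-5*t), t*exp(-5*t)]
  [-t*exp(-5*t), t*exp(-5*t) + exp(-5*t)]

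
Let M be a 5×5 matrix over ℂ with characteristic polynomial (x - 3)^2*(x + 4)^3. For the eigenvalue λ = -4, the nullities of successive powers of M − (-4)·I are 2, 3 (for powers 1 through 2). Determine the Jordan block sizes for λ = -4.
Block sizes for λ = -4: [2, 1]

From the dimensions of kernels of powers, the number of Jordan blocks of size at least j is d_j − d_{j−1} where d_j = dim ker(N^j) (with d_0 = 0). Computing the differences gives [2, 1].
The number of blocks of size exactly k is (#blocks of size ≥ k) − (#blocks of size ≥ k + 1), so the partition is: 1 block(s) of size 1, 1 block(s) of size 2.
In nonincreasing order the block sizes are [2, 1].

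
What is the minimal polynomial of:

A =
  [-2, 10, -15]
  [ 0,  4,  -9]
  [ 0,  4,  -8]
x^2 + 4*x + 4

The characteristic polynomial is χ_A(x) = (x + 2)^3, so the eigenvalues are known. The minimal polynomial is
  m_A(x) = Π_λ (x − λ)^{k_λ}
where k_λ is the size of the *largest* Jordan block for λ (equivalently, the smallest k with (A − λI)^k v = 0 for every generalised eigenvector v of λ).

  λ = -2: largest Jordan block has size 2, contributing (x + 2)^2

So m_A(x) = (x + 2)^2 = x^2 + 4*x + 4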